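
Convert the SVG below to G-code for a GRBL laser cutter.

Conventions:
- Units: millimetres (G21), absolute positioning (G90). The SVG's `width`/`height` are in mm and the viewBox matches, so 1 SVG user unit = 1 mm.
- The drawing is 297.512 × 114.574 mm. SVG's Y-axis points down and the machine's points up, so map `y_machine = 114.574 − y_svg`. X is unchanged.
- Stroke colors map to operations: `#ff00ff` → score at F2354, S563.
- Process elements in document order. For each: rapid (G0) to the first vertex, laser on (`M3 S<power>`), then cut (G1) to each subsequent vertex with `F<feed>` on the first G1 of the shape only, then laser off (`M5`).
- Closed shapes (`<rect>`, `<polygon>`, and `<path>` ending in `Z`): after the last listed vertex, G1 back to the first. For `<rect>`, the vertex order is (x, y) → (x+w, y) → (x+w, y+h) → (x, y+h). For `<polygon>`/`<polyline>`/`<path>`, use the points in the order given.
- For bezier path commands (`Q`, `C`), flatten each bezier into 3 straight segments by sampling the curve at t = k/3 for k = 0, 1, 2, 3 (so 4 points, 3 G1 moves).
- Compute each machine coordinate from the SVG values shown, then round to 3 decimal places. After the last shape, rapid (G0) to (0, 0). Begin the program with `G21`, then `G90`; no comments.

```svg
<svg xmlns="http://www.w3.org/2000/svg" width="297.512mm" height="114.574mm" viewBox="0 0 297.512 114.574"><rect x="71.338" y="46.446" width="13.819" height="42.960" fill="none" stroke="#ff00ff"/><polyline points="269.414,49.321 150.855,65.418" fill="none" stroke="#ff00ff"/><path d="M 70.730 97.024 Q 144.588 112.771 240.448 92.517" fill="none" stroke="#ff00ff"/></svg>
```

Since the viewBox matches the mm dimensions, user units are millimetres directly. The only transform is the Y-flip y_m = 114.574 − y_svg.

Shape 1 is a rectangle drawn with `<rect>`. Its stroke #ff00ff means score at S563, F2354. After flipping Y the toolpath is (71.338,68.128) → (85.157,68.128) → (85.157,25.168) → (71.338,25.168) → (71.338,68.128), returning to the start.

Shape 2 is a line segment drawn with `<polyline>`. Its stroke #ff00ff means score at S563, F2354. After flipping Y the toolpath is (269.414,65.253) → (150.855,49.156).

Shape 3 is a quadratic bezier drawn with `<path>`. Its stroke #ff00ff means score at S563, F2354. After flipping Y the toolpath is (70.730,17.550) → (122.413,11.052) → (178.986,12.554) → (240.448,22.057).

G21
G90
G0 X71.338 Y68.128
M3 S563
G1 X85.157 Y68.128 F2354
G1 X85.157 Y25.168
G1 X71.338 Y25.168
G1 X71.338 Y68.128
M5
G0 X269.414 Y65.253
M3 S563
G1 X150.855 Y49.156 F2354
M5
G0 X70.730 Y17.550
M3 S563
G1 X122.413 Y11.052 F2354
G1 X178.986 Y12.554
G1 X240.448 Y22.057
M5
G0 X0.000 Y0.000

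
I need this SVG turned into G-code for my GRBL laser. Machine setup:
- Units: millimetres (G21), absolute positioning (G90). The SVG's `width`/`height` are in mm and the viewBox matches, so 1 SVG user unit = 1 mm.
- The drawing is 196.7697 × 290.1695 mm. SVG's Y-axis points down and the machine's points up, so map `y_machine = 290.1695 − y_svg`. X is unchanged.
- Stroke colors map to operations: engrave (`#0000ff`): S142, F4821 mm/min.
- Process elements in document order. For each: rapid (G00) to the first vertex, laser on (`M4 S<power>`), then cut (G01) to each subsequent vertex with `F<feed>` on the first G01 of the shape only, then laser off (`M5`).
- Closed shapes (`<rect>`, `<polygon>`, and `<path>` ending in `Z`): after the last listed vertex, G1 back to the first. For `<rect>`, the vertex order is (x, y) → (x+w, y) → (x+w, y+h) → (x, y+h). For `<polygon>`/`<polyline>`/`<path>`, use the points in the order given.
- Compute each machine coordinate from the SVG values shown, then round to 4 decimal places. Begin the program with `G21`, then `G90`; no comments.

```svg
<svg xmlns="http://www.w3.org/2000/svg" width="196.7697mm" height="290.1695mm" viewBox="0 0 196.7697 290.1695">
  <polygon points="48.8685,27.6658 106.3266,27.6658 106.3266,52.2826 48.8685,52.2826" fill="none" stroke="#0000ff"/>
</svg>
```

G21
G90
G00 X48.8685 Y262.5037
M4 S142
G01 X106.3266 Y262.5037 F4821
G01 X106.3266 Y237.8869
G01 X48.8685 Y237.8869
G01 X48.8685 Y262.5037
M5

viewBox `0 0 196.7697 290.1695` with mm width/height → 1 unit = 1 mm. Flip: y_m = 290.1695 − y_svg.

**Shape 1** — `<polygon>` rectangle, stroke `#0000ff` → engrave (S142, F4821). Machine vertices: (48.8685,262.5037) → (106.3266,262.5037) → (106.3266,237.8869) → (48.8685,237.8869) → (48.8685,262.5037). Closed: final G1 returns to the first vertex.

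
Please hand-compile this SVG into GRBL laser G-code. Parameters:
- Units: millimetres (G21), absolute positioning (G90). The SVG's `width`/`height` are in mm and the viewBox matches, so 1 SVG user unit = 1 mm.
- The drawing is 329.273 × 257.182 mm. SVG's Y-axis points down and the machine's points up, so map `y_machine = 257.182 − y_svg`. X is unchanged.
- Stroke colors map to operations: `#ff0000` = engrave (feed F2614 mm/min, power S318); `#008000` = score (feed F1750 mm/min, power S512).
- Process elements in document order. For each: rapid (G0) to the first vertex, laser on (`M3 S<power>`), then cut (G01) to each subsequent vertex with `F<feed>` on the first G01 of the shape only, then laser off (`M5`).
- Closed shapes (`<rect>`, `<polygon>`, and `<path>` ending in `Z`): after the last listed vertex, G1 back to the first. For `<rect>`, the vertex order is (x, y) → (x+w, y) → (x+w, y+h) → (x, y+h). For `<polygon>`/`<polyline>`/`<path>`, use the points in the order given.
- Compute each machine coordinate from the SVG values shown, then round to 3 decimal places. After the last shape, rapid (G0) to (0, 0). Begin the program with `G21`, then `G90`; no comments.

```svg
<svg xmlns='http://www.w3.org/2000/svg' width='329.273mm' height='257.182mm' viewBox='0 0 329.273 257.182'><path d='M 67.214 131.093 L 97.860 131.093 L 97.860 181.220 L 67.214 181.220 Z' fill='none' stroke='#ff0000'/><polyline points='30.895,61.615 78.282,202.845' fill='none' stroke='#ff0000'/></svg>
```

1 u = 1 mm; y_m = 257.182 − y.

[1] `<path>` rectangle, #ff0000→engrave S318 F2614: (67.214,126.089) → (97.860,126.089) → (97.860,75.962) → (67.214,75.962) → (67.214,126.089) (closed)

[2] `<polyline>` line segment, #ff0000→engrave S318 F2614: (30.895,195.567) → (78.282,54.337)

G21
G90
G0 X67.214 Y126.089
M3 S318
G01 X97.860 Y126.089 F2614
G01 X97.860 Y75.962
G01 X67.214 Y75.962
G01 X67.214 Y126.089
M5
G0 X30.895 Y195.567
M3 S318
G01 X78.282 Y54.337 F2614
M5
G0 X0.000 Y0.000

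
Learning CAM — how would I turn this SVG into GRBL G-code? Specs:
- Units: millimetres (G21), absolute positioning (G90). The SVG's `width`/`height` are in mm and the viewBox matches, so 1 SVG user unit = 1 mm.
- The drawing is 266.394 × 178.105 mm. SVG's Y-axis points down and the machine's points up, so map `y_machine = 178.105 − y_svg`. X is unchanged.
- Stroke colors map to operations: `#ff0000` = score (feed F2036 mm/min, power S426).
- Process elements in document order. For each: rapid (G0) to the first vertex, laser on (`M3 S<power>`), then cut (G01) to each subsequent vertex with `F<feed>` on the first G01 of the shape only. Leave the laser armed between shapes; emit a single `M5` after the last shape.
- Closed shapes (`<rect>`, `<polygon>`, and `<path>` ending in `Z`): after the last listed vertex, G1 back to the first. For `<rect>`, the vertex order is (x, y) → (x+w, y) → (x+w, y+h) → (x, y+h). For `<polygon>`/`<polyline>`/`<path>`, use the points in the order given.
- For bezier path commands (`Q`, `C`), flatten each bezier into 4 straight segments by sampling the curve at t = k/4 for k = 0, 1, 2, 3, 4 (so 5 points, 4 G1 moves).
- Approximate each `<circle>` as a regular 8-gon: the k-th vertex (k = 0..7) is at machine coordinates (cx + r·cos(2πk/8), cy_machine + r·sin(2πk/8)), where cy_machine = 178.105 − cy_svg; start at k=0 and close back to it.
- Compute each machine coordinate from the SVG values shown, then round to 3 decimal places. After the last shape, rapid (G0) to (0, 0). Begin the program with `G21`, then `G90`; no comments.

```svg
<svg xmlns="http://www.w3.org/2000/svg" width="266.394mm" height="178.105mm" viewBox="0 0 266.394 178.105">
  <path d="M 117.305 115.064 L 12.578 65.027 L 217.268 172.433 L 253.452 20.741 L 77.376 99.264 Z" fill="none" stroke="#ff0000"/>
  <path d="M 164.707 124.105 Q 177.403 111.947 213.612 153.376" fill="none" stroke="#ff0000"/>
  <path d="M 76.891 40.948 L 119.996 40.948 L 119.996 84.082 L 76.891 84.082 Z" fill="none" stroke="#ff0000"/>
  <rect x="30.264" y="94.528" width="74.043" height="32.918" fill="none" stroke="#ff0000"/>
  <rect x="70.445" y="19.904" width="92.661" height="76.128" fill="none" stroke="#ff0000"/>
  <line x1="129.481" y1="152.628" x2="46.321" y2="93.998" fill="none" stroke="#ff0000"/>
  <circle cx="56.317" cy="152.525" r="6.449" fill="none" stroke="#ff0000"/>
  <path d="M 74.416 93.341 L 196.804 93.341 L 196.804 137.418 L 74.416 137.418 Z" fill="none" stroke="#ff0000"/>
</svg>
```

1 u = 1 mm; y_m = 178.105 − y.

[1] `<path>` closed polygon, #ff0000→score S426 F2036: (117.305,63.041) → (12.578,113.078) → (217.268,5.672) → (253.452,157.364) → (77.376,78.841) → (117.305,63.041) (closed)

[2] `<path>` quadratic bezier, #ff0000→score S426 F2036: (164.707,54.000) → (172.525,56.730) → (183.281,52.761) → (196.977,42.094) → (213.612,24.729)

[3] `<path>` rectangle, #ff0000→score S426 F2036: (76.891,137.157) → (119.996,137.157) → (119.996,94.023) → (76.891,94.023) → (76.891,137.157) (closed)

[4] `<rect>` rectangle, #ff0000→score S426 F2036: (30.264,83.577) → (104.307,83.577) → (104.307,50.659) → (30.264,50.659) → (30.264,83.577) (closed)

[5] `<rect>` rectangle, #ff0000→score S426 F2036: (70.445,158.201) → (163.106,158.201) → (163.106,82.073) → (70.445,82.073) → (70.445,158.201) (closed)

[6] `<line>` line segment, #ff0000→score S426 F2036: (129.481,25.477) → (46.321,84.107)

[7] `<circle>` circle, #ff0000→score S426 F2036: (62.766,25.580) → (60.877,30.140) → (56.317,32.029) → (51.757,30.140) → (49.868,25.580) → (51.757,21.020) → (56.317,19.131) → (60.877,21.020) → (62.766,25.580) (closed)

[8] `<path>` rectangle, #ff0000→score S426 F2036: (74.416,84.764) → (196.804,84.764) → (196.804,40.687) → (74.416,40.687) → (74.416,84.764) (closed)

G21
G90
G0 X117.305 Y63.041
M3 S426
G01 X12.578 Y113.078 F2036
G01 X217.268 Y5.672
G01 X253.452 Y157.364
G01 X77.376 Y78.841
G01 X117.305 Y63.041
G0 X164.707 Y54.000
M3 S426
G01 X172.525 Y56.730 F2036
G01 X183.281 Y52.761
G01 X196.977 Y42.094
G01 X213.612 Y24.729
G0 X76.891 Y137.157
M3 S426
G01 X119.996 Y137.157 F2036
G01 X119.996 Y94.023
G01 X76.891 Y94.023
G01 X76.891 Y137.157
G0 X30.264 Y83.577
M3 S426
G01 X104.307 Y83.577 F2036
G01 X104.307 Y50.659
G01 X30.264 Y50.659
G01 X30.264 Y83.577
G0 X70.445 Y158.201
M3 S426
G01 X163.106 Y158.201 F2036
G01 X163.106 Y82.073
G01 X70.445 Y82.073
G01 X70.445 Y158.201
G0 X129.481 Y25.477
M3 S426
G01 X46.321 Y84.107 F2036
G0 X62.766 Y25.580
M3 S426
G01 X60.877 Y30.140 F2036
G01 X56.317 Y32.029
G01 X51.757 Y30.140
G01 X49.868 Y25.580
G01 X51.757 Y21.020
G01 X56.317 Y19.131
G01 X60.877 Y21.020
G01 X62.766 Y25.580
G0 X74.416 Y84.764
M3 S426
G01 X196.804 Y84.764 F2036
G01 X196.804 Y40.687
G01 X74.416 Y40.687
G01 X74.416 Y84.764
M5
G0 X0.000 Y0.000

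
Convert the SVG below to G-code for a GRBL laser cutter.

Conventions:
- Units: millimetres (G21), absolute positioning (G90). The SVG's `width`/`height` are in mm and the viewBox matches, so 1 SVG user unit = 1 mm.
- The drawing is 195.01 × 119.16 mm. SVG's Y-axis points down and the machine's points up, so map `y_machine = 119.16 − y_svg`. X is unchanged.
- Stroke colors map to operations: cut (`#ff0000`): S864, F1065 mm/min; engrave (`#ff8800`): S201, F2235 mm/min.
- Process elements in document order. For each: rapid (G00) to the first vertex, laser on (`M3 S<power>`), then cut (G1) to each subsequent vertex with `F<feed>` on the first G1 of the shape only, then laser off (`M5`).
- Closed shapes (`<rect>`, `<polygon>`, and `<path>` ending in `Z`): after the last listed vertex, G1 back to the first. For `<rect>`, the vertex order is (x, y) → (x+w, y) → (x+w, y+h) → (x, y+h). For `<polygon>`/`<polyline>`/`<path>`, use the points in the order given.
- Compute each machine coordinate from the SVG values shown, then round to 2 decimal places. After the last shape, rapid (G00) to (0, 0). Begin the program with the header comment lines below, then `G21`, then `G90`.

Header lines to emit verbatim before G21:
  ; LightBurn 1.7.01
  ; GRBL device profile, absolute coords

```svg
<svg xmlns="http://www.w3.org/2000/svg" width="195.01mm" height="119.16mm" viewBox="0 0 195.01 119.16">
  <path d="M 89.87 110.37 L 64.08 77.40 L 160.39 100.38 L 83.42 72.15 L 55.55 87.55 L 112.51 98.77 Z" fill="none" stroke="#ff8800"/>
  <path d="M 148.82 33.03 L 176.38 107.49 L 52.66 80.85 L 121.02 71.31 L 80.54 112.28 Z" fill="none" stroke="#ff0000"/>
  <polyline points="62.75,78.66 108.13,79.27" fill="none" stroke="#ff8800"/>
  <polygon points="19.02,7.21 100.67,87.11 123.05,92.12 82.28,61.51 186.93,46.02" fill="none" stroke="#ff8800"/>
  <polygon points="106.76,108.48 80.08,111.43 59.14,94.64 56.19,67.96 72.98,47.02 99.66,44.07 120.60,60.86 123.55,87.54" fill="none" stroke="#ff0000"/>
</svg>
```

1 u = 1 mm; y_m = 119.16 − y.

[1] `<path>` closed polygon, #ff8800→engrave S201 F2235: (89.87,8.79) → (64.08,41.76) → (160.39,18.78) → (83.42,47.01) → (55.55,31.61) → (112.51,20.39) → (89.87,8.79) (closed)

[2] `<path>` closed polygon, #ff0000→cut S864 F1065: (148.82,86.13) → (176.38,11.67) → (52.66,38.31) → (121.02,47.85) → (80.54,6.88) → (148.82,86.13) (closed)

[3] `<polyline>` line segment, #ff8800→engrave S201 F2235: (62.75,40.50) → (108.13,39.89)

[4] `<polygon>` closed polygon, #ff8800→engrave S201 F2235: (19.02,111.95) → (100.67,32.05) → (123.05,27.04) → (82.28,57.65) → (186.93,73.14) → (19.02,111.95) (closed)

[5] `<polygon>` regular polygon, #ff0000→cut S864 F1065: (106.76,10.68) → (80.08,7.73) → (59.14,24.52) → (56.19,51.20) → (72.98,72.14) → (99.66,75.09) → (120.60,58.30) → (123.55,31.62) → (106.76,10.68) (closed)

; LightBurn 1.7.01
; GRBL device profile, absolute coords
G21
G90
G00 X89.87 Y8.79
M3 S201
G1 X64.08 Y41.76 F2235
G1 X160.39 Y18.78
G1 X83.42 Y47.01
G1 X55.55 Y31.61
G1 X112.51 Y20.39
G1 X89.87 Y8.79
M5
G00 X148.82 Y86.13
M3 S864
G1 X176.38 Y11.67 F1065
G1 X52.66 Y38.31
G1 X121.02 Y47.85
G1 X80.54 Y6.88
G1 X148.82 Y86.13
M5
G00 X62.75 Y40.50
M3 S201
G1 X108.13 Y39.89 F2235
M5
G00 X19.02 Y111.95
M3 S201
G1 X100.67 Y32.05 F2235
G1 X123.05 Y27.04
G1 X82.28 Y57.65
G1 X186.93 Y73.14
G1 X19.02 Y111.95
M5
G00 X106.76 Y10.68
M3 S864
G1 X80.08 Y7.73 F1065
G1 X59.14 Y24.52
G1 X56.19 Y51.20
G1 X72.98 Y72.14
G1 X99.66 Y75.09
G1 X120.60 Y58.30
G1 X123.55 Y31.62
G1 X106.76 Y10.68
M5
G00 X0.00 Y0.00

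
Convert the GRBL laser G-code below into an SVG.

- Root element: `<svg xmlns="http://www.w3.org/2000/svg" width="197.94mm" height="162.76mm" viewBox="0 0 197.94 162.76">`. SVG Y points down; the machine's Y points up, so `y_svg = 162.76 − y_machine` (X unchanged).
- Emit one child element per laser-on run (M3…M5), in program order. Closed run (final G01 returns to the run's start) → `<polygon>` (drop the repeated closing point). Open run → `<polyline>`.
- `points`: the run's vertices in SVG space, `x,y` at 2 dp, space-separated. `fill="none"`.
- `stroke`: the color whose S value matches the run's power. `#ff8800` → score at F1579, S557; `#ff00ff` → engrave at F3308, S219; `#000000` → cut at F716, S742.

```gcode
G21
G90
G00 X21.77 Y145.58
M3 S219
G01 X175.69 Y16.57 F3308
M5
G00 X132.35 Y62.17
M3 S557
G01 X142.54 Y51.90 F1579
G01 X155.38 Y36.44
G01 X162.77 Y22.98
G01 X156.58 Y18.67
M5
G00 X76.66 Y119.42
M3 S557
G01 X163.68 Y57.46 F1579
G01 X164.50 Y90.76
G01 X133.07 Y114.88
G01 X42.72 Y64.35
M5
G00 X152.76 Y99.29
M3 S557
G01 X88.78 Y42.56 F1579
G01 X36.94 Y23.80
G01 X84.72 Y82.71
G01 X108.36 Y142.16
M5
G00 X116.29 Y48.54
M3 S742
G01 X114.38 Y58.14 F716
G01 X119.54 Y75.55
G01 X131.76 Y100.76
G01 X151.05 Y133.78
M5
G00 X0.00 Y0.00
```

y_svg = 162.76 − y_m.

[1] S219→`#ff00ff` (engrave); open run; points: 21.77,17.18 175.69,146.19

[2] S557→`#ff8800` (score); open run; points: 132.35,100.59 142.54,110.86 155.38,126.32 162.77,139.78 156.58,144.09

[3] S557→`#ff8800` (score); open run; points: 76.66,43.34 163.68,105.30 164.50,72.00 133.07,47.88 42.72,98.41

[4] S557→`#ff8800` (score); open run; points: 152.76,63.47 88.78,120.20 36.94,138.96 84.72,80.05 108.36,20.60

[5] S742→`#000000` (cut); open run; points: 116.29,114.22 114.38,104.62 119.54,87.21 131.76,62.00 151.05,28.98

<svg xmlns="http://www.w3.org/2000/svg" width="197.94mm" height="162.76mm" viewBox="0 0 197.94 162.76">
  <polyline points="21.77,17.18 175.69,146.19" fill="none" stroke="#ff00ff"/>
  <polyline points="132.35,100.59 142.54,110.86 155.38,126.32 162.77,139.78 156.58,144.09" fill="none" stroke="#ff8800"/>
  <polyline points="76.66,43.34 163.68,105.30 164.50,72.00 133.07,47.88 42.72,98.41" fill="none" stroke="#ff8800"/>
  <polyline points="152.76,63.47 88.78,120.20 36.94,138.96 84.72,80.05 108.36,20.60" fill="none" stroke="#ff8800"/>
  <polyline points="116.29,114.22 114.38,104.62 119.54,87.21 131.76,62.00 151.05,28.98" fill="none" stroke="#000000"/>
</svg>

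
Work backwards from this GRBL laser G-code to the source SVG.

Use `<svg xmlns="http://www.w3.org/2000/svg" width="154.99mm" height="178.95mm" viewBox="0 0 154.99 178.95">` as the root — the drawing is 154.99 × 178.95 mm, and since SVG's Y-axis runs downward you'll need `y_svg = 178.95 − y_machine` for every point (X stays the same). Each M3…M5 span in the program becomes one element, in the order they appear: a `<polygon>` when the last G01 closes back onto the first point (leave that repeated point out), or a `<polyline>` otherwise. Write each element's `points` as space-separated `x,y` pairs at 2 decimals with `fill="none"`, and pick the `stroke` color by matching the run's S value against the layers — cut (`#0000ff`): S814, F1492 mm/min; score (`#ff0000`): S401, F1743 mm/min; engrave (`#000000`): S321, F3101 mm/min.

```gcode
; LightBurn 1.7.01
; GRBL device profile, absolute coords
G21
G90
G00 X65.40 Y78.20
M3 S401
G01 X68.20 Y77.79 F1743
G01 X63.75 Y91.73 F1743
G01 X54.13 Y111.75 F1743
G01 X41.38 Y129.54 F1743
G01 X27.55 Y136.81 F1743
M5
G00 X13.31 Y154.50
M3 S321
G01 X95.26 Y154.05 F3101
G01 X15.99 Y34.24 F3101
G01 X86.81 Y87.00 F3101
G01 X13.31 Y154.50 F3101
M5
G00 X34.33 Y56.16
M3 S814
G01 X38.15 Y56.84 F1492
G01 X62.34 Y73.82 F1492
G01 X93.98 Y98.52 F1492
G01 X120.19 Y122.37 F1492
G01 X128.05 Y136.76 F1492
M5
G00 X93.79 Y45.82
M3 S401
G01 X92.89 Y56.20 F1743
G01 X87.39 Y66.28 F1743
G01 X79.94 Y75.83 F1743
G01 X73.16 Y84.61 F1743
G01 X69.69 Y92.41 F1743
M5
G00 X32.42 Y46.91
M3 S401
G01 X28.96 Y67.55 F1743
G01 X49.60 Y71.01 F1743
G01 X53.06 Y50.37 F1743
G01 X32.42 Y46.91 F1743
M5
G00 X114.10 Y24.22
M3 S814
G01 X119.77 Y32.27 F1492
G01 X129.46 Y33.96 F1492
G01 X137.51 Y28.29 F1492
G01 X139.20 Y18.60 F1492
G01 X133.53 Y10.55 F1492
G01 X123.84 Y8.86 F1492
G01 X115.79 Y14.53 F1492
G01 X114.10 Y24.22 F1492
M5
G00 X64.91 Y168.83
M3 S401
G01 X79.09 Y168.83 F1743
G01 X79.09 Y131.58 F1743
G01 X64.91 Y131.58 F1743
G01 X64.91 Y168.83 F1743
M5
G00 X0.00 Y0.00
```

Machine Y-up, SVG Y-down with viewBox height 178.95, so y_svg = 178.95 − y_machine; X carries over.

Run 1: power S401 maps to stroke `#ff0000` (score). The run is open, so emit a `<polyline>` with points (Y-flipped): 65.40,100.75 68.20,101.16 63.75,87.22 54.13,67.20 41.38,49.41 27.55,42.14.

Run 2: S321 ⇒ engrave layer `#000000`. The run returns to its start, so emit a `<polygon>` with points (Y-flipped): 13.31,24.45 95.26,24.90 15.99,144.71 86.81,91.95.

Run 3: power S814 maps to stroke `#0000ff` (cut). The run is open, so emit a `<polyline>` with points (Y-flipped): 34.33,122.79 38.15,122.11 62.34,105.13 93.98,80.43 120.19,56.58 128.05,42.19.

Run 4: the run's S401 means `#ff0000` (score). The run is open, so emit a `<polyline>` with points (Y-flipped): 93.79,133.13 92.89,122.75 87.39,112.67 79.94,103.12 73.16,94.34 69.69,86.54.

Run 5: S401 ⇒ score layer `#ff0000`. The run returns to its start, so emit a `<polygon>` with points (Y-flipped): 32.42,132.04 28.96,111.40 49.60,107.94 53.06,128.58.

Run 6: power S814 maps to stroke `#0000ff` (cut). The run returns to its start, so emit a `<polygon>` with points (Y-flipped): 114.10,154.73 119.77,146.68 129.46,144.99 137.51,150.66 139.20,160.35 133.53,168.40 123.84,170.09 115.79,164.42.

Run 7: the run's S401 means `#ff0000` (score). The run returns to its start, so emit a `<polygon>` with points (Y-flipped): 64.91,10.12 79.09,10.12 79.09,47.37 64.91,47.37.

<svg xmlns="http://www.w3.org/2000/svg" width="154.99mm" height="178.95mm" viewBox="0 0 154.99 178.95">
  <polyline points="65.40,100.75 68.20,101.16 63.75,87.22 54.13,67.20 41.38,49.41 27.55,42.14" fill="none" stroke="#ff0000"/>
  <polygon points="13.31,24.45 95.26,24.90 15.99,144.71 86.81,91.95" fill="none" stroke="#000000"/>
  <polyline points="34.33,122.79 38.15,122.11 62.34,105.13 93.98,80.43 120.19,56.58 128.05,42.19" fill="none" stroke="#0000ff"/>
  <polyline points="93.79,133.13 92.89,122.75 87.39,112.67 79.94,103.12 73.16,94.34 69.69,86.54" fill="none" stroke="#ff0000"/>
  <polygon points="32.42,132.04 28.96,111.40 49.60,107.94 53.06,128.58" fill="none" stroke="#ff0000"/>
  <polygon points="114.10,154.73 119.77,146.68 129.46,144.99 137.51,150.66 139.20,160.35 133.53,168.40 123.84,170.09 115.79,164.42" fill="none" stroke="#0000ff"/>
  <polygon points="64.91,10.12 79.09,10.12 79.09,47.37 64.91,47.37" fill="none" stroke="#ff0000"/>
</svg>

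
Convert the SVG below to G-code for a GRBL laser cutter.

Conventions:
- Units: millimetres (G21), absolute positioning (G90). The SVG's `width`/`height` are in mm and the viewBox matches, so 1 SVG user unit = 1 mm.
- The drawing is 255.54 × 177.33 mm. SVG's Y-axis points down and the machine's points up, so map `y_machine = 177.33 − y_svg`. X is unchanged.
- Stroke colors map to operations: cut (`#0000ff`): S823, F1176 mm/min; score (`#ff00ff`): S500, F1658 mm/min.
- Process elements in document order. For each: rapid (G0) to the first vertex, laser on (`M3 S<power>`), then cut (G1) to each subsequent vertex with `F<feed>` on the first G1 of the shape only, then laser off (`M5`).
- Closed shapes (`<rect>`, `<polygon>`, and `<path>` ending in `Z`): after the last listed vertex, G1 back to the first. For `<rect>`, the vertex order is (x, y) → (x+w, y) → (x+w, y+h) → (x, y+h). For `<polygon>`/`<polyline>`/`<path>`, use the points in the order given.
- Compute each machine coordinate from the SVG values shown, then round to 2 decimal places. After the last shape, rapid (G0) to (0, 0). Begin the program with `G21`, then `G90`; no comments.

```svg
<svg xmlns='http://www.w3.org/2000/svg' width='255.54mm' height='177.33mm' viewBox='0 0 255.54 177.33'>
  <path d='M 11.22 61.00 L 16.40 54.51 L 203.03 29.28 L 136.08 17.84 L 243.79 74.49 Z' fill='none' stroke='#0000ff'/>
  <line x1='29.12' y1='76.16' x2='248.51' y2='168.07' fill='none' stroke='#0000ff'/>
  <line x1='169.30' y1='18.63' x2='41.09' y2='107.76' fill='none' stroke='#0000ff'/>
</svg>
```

G21
G90
G0 X11.22 Y116.33
M3 S823
G1 X16.40 Y122.82 F1176
G1 X203.03 Y148.05
G1 X136.08 Y159.49
G1 X243.79 Y102.84
G1 X11.22 Y116.33
M5
G0 X29.12 Y101.17
M3 S823
G1 X248.51 Y9.26 F1176
M5
G0 X169.30 Y158.70
M3 S823
G1 X41.09 Y69.57 F1176
M5
G0 X0.00 Y0.00

1 u = 1 mm; y_m = 177.33 − y.

[1] `<path>` closed polygon, #0000ff→cut S823 F1176: (11.22,116.33) → (16.40,122.82) → (203.03,148.05) → (136.08,159.49) → (243.79,102.84) → (11.22,116.33) (closed)

[2] `<line>` line segment, #0000ff→cut S823 F1176: (29.12,101.17) → (248.51,9.26)

[3] `<line>` line segment, #0000ff→cut S823 F1176: (169.30,158.70) → (41.09,69.57)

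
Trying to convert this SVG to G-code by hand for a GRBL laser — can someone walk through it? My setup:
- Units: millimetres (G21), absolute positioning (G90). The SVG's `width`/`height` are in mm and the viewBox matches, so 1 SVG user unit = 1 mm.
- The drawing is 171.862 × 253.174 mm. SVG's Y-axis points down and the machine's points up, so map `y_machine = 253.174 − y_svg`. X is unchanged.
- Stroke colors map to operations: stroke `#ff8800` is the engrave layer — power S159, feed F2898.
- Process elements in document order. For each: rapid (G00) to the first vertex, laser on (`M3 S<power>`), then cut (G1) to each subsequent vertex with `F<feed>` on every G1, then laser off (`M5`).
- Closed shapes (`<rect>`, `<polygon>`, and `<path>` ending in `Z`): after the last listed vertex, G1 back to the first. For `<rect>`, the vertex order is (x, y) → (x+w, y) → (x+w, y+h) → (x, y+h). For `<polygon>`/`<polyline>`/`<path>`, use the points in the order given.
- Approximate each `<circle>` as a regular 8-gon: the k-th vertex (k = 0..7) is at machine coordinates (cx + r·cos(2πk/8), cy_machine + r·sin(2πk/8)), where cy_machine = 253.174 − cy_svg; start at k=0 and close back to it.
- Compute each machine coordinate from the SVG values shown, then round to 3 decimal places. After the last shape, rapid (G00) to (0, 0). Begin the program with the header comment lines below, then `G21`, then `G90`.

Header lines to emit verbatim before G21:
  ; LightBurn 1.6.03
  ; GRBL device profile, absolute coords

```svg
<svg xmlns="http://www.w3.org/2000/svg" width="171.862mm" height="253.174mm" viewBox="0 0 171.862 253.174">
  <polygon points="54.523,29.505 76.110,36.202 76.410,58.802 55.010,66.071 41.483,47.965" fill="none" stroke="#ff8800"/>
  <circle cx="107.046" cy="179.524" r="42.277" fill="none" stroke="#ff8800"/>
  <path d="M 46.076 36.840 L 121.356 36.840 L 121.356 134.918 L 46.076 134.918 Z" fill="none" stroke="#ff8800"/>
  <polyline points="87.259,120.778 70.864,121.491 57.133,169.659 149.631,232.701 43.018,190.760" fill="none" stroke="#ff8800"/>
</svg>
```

1 u = 1 mm; y_m = 253.174 − y.

[1] `<polygon>` regular polygon, #ff8800→engrave S159 F2898: (54.523,223.669) → (76.110,216.972) → (76.410,194.372) → (55.010,187.103) → (41.483,205.209) → (54.523,223.669) (closed)

[2] `<circle>` circle, #ff8800→engrave S159 F2898: (149.323,73.650) → (136.940,103.544) → (107.046,115.927) → (77.152,103.544) → (64.769,73.650) → (77.152,43.756) → (107.046,31.373) → (136.940,43.756) → (149.323,73.650) (closed)

[3] `<path>` rectangle, #ff8800→engrave S159 F2898: (46.076,216.334) → (121.356,216.334) → (121.356,118.256) → (46.076,118.256) → (46.076,216.334) (closed)

[4] `<polyline>` open polyline, #ff8800→engrave S159 F2898: (87.259,132.396) → (70.864,131.683) → (57.133,83.515) → (149.631,20.473) → (43.018,62.414)

; LightBurn 1.6.03
; GRBL device profile, absolute coords
G21
G90
G00 X54.523 Y223.669
M3 S159
G1 X76.110 Y216.972 F2898
G1 X76.410 Y194.372 F2898
G1 X55.010 Y187.103 F2898
G1 X41.483 Y205.209 F2898
G1 X54.523 Y223.669 F2898
M5
G00 X149.323 Y73.650
M3 S159
G1 X136.940 Y103.544 F2898
G1 X107.046 Y115.927 F2898
G1 X77.152 Y103.544 F2898
G1 X64.769 Y73.650 F2898
G1 X77.152 Y43.756 F2898
G1 X107.046 Y31.373 F2898
G1 X136.940 Y43.756 F2898
G1 X149.323 Y73.650 F2898
M5
G00 X46.076 Y216.334
M3 S159
G1 X121.356 Y216.334 F2898
G1 X121.356 Y118.256 F2898
G1 X46.076 Y118.256 F2898
G1 X46.076 Y216.334 F2898
M5
G00 X87.259 Y132.396
M3 S159
G1 X70.864 Y131.683 F2898
G1 X57.133 Y83.515 F2898
G1 X149.631 Y20.473 F2898
G1 X43.018 Y62.414 F2898
M5
G00 X0.000 Y0.000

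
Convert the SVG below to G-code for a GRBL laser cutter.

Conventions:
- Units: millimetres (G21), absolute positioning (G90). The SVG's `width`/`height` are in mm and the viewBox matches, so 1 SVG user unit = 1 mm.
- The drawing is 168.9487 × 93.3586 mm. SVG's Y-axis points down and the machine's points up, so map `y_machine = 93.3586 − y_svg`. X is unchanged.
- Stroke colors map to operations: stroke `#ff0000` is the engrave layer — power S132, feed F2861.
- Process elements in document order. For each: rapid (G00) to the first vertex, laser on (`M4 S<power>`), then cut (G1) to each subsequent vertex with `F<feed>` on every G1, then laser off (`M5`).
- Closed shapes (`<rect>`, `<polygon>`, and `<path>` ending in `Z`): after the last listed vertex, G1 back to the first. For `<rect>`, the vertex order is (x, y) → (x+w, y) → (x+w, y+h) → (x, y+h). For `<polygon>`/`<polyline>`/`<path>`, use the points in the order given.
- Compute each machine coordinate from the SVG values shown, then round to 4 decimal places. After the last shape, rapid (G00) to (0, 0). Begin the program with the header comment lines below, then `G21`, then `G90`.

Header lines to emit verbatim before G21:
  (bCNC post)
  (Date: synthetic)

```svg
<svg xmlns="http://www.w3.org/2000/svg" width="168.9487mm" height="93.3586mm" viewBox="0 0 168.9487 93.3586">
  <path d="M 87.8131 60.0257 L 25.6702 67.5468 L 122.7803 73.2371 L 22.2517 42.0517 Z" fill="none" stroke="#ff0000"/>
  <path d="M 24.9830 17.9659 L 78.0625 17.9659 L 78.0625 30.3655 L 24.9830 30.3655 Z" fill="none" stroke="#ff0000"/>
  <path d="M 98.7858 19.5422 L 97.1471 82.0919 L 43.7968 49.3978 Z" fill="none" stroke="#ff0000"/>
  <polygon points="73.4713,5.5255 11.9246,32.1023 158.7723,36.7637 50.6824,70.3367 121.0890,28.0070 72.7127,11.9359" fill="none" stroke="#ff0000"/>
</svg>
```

Since the viewBox matches the mm dimensions, user units are millimetres directly. The only transform is the Y-flip y_m = 93.3586 − y_svg.

Shape 1 is a closed polygon drawn with `<path>`. Its stroke #ff0000 means engrave at S132, F2861. After flipping Y the toolpath is (87.8131,33.3329) → (25.6702,25.8118) → (122.7803,20.1215) → (22.2517,51.3069) → (87.8131,33.3329), returning to the start.

Shape 2 is a rectangle drawn with `<path>`. Its stroke #ff0000 means engrave at S132, F2861. After flipping Y the toolpath is (24.9830,75.3927) → (78.0625,75.3927) → (78.0625,62.9931) → (24.9830,62.9931) → (24.9830,75.3927), returning to the start.

Shape 3 is a regular polygon drawn with `<path>`. Its stroke #ff0000 means engrave at S132, F2861. After flipping Y the toolpath is (98.7858,73.8164) → (97.1471,11.2667) → (43.7968,43.9608) → (98.7858,73.8164), returning to the start.

Shape 4 is a closed polygon drawn with `<polygon>`. Its stroke #ff0000 means engrave at S132, F2861. After flipping Y the toolpath is (73.4713,87.8331) → (11.9246,61.2563) → (158.7723,56.5949) → (50.6824,23.0219) → (121.0890,65.3516) → (72.7127,81.4227) → (73.4713,87.8331), returning to the start.

(bCNC post)
(Date: synthetic)
G21
G90
G00 X87.8131 Y33.3329
M4 S132
G1 X25.6702 Y25.8118 F2861
G1 X122.7803 Y20.1215 F2861
G1 X22.2517 Y51.3069 F2861
G1 X87.8131 Y33.3329 F2861
M5
G00 X24.9830 Y75.3927
M4 S132
G1 X78.0625 Y75.3927 F2861
G1 X78.0625 Y62.9931 F2861
G1 X24.9830 Y62.9931 F2861
G1 X24.9830 Y75.3927 F2861
M5
G00 X98.7858 Y73.8164
M4 S132
G1 X97.1471 Y11.2667 F2861
G1 X43.7968 Y43.9608 F2861
G1 X98.7858 Y73.8164 F2861
M5
G00 X73.4713 Y87.8331
M4 S132
G1 X11.9246 Y61.2563 F2861
G1 X158.7723 Y56.5949 F2861
G1 X50.6824 Y23.0219 F2861
G1 X121.0890 Y65.3516 F2861
G1 X72.7127 Y81.4227 F2861
G1 X73.4713 Y87.8331 F2861
M5
G00 X0.0000 Y0.0000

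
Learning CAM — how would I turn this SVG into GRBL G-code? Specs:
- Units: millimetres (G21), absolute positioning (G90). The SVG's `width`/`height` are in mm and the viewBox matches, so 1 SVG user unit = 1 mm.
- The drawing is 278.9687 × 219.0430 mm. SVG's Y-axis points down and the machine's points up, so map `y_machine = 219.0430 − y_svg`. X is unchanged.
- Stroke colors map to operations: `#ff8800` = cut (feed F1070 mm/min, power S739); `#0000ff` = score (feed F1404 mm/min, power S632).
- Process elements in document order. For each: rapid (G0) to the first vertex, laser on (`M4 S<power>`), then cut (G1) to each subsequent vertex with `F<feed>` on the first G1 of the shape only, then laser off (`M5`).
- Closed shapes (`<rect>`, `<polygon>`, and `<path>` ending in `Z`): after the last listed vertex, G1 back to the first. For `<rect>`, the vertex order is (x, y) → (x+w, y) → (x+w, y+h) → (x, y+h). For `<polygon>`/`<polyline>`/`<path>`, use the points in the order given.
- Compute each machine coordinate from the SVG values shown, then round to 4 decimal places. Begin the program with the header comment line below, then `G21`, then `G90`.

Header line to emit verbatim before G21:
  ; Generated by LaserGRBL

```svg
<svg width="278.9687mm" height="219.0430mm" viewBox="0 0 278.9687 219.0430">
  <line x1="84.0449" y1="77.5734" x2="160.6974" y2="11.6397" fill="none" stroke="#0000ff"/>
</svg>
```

; Generated by LaserGRBL
G21
G90
G0 X84.0449 Y141.4696
M4 S632
G1 X160.6974 Y207.4033 F1404
M5

1 u = 1 mm; y_m = 219.0430 − y.

[1] `<line>` line segment, #0000ff→score S632 F1404: (84.0449,141.4696) → (160.6974,207.4033)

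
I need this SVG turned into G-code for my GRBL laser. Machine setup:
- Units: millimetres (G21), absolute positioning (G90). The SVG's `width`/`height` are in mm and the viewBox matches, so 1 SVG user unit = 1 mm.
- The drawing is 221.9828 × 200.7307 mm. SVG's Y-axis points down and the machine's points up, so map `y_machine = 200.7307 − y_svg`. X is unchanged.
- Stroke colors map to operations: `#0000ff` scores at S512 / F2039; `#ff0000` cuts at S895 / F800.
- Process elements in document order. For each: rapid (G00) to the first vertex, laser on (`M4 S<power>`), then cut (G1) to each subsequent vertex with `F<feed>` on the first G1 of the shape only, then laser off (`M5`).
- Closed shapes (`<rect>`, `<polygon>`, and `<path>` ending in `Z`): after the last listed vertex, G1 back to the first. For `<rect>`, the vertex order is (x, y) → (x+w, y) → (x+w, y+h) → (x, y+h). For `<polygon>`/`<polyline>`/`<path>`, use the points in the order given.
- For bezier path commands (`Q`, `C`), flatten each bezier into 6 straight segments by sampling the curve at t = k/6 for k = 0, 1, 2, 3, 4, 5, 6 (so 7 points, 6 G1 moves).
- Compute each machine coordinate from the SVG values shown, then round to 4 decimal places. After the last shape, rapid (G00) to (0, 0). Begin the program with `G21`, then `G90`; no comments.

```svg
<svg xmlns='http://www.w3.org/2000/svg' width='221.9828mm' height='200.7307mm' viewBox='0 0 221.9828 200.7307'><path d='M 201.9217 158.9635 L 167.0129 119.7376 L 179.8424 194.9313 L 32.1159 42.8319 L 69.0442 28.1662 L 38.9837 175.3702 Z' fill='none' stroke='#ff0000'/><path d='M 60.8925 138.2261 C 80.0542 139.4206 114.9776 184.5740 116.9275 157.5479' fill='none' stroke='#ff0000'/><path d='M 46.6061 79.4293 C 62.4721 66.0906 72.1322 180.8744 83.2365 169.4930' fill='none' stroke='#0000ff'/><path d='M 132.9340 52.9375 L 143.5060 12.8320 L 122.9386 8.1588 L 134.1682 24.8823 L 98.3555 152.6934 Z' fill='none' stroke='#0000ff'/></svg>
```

viewBox `0 0 221.9828 200.7307` with mm width/height → 1 unit = 1 mm. Flip: y_m = 200.7307 − y_svg.

**Shape 1** — `<path>` closed polygon, stroke `#ff0000` → cut (S895, F800). Machine vertices: (201.9217,41.7672) → (167.0129,80.9931) → (179.8424,5.7994) → (32.1159,157.8988) → (69.0442,172.5645) → (38.9837,25.3605) → (201.9217,41.7672). Closed: final G1 returns to the first vertex.

**Shape 2** — `<path>` cubic bezier, stroke `#ff0000` → cut (S895, F800). Control points (SVG): P0=(60.8925,138.2261), P1=(80.0542,139.4206), P2=(114.9776,184.5740), P3=(116.9275,157.5479); sampled at t=k/6. Machine vertices: (60.8925,62.5046) → (71.5612,58.7818) → (83.5031,50.9586) → (95.3644,42.2610) → (105.7914,35.9151) → (113.4304,35.1470) → (116.9275,43.1828). Open path.

**Shape 3** — `<path>` cubic bezier, stroke `#0000ff` → score (S512, F2039). Control points (SVG): P0=(46.6061,79.4293), P1=(62.4721,66.0906), P2=(72.1322,180.8744), P3=(83.2365,169.4930); sampled at t=k/6. Machine vertices: (46.6061,121.3014) → (54.0574,118.4711) → (60.6868,101.3507) → (66.7069,77.0035) → (72.3303,52.4933) → (77.7693,34.8835) → (83.2365,31.2377). Open path.

**Shape 4** — `<path>` closed polygon, stroke `#0000ff` → score (S512, F2039). Machine vertices: (132.9340,147.7932) → (143.5060,187.8987) → (122.9386,192.5719) → (134.1682,175.8484) → (98.3555,48.0373) → (132.9340,147.7932). Closed: final G1 returns to the first vertex.

G21
G90
G00 X201.9217 Y41.7672
M4 S895
G1 X167.0129 Y80.9931 F800
G1 X179.8424 Y5.7994
G1 X32.1159 Y157.8988
G1 X69.0442 Y172.5645
G1 X38.9837 Y25.3605
G1 X201.9217 Y41.7672
M5
G00 X60.8925 Y62.5046
M4 S895
G1 X71.5612 Y58.7818 F800
G1 X83.5031 Y50.9586
G1 X95.3644 Y42.2610
G1 X105.7914 Y35.9151
G1 X113.4304 Y35.1470
G1 X116.9275 Y43.1828
M5
G00 X46.6061 Y121.3014
M4 S512
G1 X54.0574 Y118.4711 F2039
G1 X60.6868 Y101.3507
G1 X66.7069 Y77.0035
G1 X72.3303 Y52.4933
G1 X77.7693 Y34.8835
G1 X83.2365 Y31.2377
M5
G00 X132.9340 Y147.7932
M4 S512
G1 X143.5060 Y187.8987 F2039
G1 X122.9386 Y192.5719
G1 X134.1682 Y175.8484
G1 X98.3555 Y48.0373
G1 X132.9340 Y147.7932
M5
G00 X0.0000 Y0.0000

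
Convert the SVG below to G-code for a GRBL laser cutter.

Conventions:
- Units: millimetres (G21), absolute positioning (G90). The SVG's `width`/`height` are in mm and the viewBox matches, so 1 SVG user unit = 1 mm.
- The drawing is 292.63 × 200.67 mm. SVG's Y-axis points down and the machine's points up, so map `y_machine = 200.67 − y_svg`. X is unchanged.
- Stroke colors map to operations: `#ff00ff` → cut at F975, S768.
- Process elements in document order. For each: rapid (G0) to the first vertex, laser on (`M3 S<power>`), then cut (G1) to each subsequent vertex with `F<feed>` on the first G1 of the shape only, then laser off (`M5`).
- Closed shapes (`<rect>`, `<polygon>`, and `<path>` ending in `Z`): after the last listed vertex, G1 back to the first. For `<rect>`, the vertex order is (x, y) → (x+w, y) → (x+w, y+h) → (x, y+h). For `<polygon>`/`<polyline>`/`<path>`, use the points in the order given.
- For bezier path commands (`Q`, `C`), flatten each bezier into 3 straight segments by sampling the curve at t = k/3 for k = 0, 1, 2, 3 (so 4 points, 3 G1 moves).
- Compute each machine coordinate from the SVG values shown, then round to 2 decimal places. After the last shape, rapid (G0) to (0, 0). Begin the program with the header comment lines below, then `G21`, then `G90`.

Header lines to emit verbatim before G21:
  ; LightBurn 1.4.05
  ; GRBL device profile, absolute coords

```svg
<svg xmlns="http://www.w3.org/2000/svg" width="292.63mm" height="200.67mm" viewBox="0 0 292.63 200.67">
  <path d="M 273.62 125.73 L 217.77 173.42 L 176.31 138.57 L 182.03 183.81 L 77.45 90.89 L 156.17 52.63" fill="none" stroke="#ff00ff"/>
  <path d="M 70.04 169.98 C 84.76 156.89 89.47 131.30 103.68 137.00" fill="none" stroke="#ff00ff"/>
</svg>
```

; LightBurn 1.4.05
; GRBL device profile, absolute coords
G21
G90
G0 X273.62 Y74.94
M3 S768
G1 X217.77 Y27.25 F975
G1 X176.31 Y62.10
G1 X182.03 Y16.86
G1 X77.45 Y109.78
G1 X156.17 Y148.04
M5
G0 X70.04 Y30.69
M3 S768
G1 X82.15 Y46.32 F975
G1 X91.91 Y60.56
G1 X103.68 Y63.67
M5
G0 X0.00 Y0.00

Since the viewBox matches the mm dimensions, user units are millimetres directly. The only transform is the Y-flip y_m = 200.67 − y_svg.

Shape 1 is a open polyline drawn with `<path>`. Its stroke #ff00ff means cut at S768, F975. After flipping Y the toolpath is (273.62,74.94) → (217.77,27.25) → (176.31,62.10) → (182.03,16.86) → (77.45,109.78) → (156.17,148.04).

Shape 2 is a cubic bezier drawn with `<path>`. Its stroke #ff00ff means cut at S768, F975. After flipping Y the toolpath is (70.04,30.69) → (82.15,46.32) → (91.91,60.56) → (103.68,63.67).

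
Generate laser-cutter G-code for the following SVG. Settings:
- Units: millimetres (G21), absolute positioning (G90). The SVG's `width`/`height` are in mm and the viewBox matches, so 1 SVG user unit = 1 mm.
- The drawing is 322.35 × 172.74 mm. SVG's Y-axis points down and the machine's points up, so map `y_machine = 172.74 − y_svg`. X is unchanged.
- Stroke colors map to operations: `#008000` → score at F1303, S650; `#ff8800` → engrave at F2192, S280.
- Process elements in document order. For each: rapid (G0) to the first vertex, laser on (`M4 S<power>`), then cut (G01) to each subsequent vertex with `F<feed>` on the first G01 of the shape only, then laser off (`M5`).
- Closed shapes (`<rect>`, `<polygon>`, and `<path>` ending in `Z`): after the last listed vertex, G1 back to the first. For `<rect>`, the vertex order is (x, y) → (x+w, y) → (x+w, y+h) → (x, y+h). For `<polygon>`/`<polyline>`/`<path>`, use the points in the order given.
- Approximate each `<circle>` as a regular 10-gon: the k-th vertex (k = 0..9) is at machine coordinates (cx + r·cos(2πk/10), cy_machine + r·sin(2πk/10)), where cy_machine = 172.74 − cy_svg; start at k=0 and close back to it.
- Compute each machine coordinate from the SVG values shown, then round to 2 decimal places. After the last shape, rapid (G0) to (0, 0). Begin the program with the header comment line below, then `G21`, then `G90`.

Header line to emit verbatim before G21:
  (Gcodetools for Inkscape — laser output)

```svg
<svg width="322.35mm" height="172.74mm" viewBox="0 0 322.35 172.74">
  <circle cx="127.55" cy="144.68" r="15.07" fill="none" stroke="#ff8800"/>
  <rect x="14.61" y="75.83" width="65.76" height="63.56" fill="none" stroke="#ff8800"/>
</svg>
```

viewBox `0 0 322.35 172.74` with mm width/height → 1 unit = 1 mm. Flip: y_m = 172.74 − y_svg.

**Shape 1** — `<circle>` circle, stroke `#ff8800` → engrave (S280, F2192). Machine vertices: (142.62,28.06) → (139.74,36.92) → (132.21,42.39) → (122.89,42.39) → (115.36,36.92) → (112.48,28.06) → (115.36,19.20) → (122.89,13.73) → (132.21,13.73) → (139.74,19.20) → (142.62,28.06). Closed: final G1 returns to the first vertex.

**Shape 2** — `<rect>` rectangle, stroke `#ff8800` → engrave (S280, F2192). Machine vertices: (14.61,96.91) → (80.37,96.91) → (80.37,33.35) → (14.61,33.35) → (14.61,96.91). Closed: final G1 returns to the first vertex.

(Gcodetools for Inkscape — laser output)
G21
G90
G0 X142.62 Y28.06
M4 S280
G01 X139.74 Y36.92 F2192
G01 X132.21 Y42.39
G01 X122.89 Y42.39
G01 X115.36 Y36.92
G01 X112.48 Y28.06
G01 X115.36 Y19.20
G01 X122.89 Y13.73
G01 X132.21 Y13.73
G01 X139.74 Y19.20
G01 X142.62 Y28.06
M5
G0 X14.61 Y96.91
M4 S280
G01 X80.37 Y96.91 F2192
G01 X80.37 Y33.35
G01 X14.61 Y33.35
G01 X14.61 Y96.91
M5
G0 X0.00 Y0.00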